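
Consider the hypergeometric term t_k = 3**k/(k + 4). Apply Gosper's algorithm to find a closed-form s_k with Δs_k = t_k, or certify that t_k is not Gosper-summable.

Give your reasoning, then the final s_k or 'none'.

no hypergeometric antidifference exists

t_(k+1)/t_k = 3*(k + 4)/(k + 5).
Take A(k)=3*k + 12, B(k)=k + 5, C(k)=1.
Solve (3*k + 12)·f(k+1) − (k + 4)·f(k) = 1.
From deg A=1, deg B=1, deg C=0: d=-1.
Bound -1 < 0, so the key equation has no polynomial solution.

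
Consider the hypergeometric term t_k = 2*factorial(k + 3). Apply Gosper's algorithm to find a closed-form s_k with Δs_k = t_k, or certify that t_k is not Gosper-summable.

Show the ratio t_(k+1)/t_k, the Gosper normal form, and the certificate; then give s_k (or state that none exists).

t_(k+1)/t_k = k + 4.
Gosper form: A/B · C(k+1)/C(k) with A=k + 4, B=1, C=1.
Solve (k + 4)·f(k+1) − (1)·f(k) = 1.
Bound: deg f ≤ -1.
Negative degree bound (-1): no f exists, t_k not Gosper-summable.

none (Gosper's algorithm certifies no s_k)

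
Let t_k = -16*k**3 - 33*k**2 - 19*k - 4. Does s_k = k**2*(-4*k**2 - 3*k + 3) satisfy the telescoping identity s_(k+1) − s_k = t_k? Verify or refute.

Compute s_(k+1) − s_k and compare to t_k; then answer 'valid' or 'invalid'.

s_(k+1) = (-3*k - 4*(k + 1)**2)*(k + 1)**2
s_(k+1) − s_k = -16*k**3 - 33*k**2 - 19*k - 4
(s_(k+1) − s_k) − t_k = 0

valid; difference matches t_k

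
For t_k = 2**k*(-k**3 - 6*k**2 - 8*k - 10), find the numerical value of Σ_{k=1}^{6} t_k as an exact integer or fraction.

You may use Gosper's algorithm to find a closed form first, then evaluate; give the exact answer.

Σ = -46194

The ratio is 2*(k**3 + 9*k**2 + 23*k + 25)/(k**3 + 6*k**2 + 8*k + 10).
A = 2, B = 1, C = k**3 + 6*k**2 + 8*k + 10.
Set up (2)·f(k+1) − (1)·f(k) − (k**3 + 6*k**2 + 8*k + 10) = 0.
From deg A=0, deg B=0, deg C=3: d=3.
Coefficient equations give f(k) = k**3 + 2*k + 4.
R(k) = B(k−1)·f(k)/C(k) = (k**3 + 2*k + 4)/(k**3 + 6*k**2 + 8*k + 10); s_k = R·t_k = 2**k*(-k**3 - 2*k - 4).
Δs = 2**k*(k**3 - 2*k - 2*(k + 1)**3 - 8), as required.
Evaluate s at k=7 and k=1: -46208 and -14; difference -46194.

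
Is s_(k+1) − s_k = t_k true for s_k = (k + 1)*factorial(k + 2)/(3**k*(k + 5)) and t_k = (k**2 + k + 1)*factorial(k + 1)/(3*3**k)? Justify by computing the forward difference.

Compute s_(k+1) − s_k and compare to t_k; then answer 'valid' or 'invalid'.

s_(k+1) = (k + 2)*factorial(k + 3)/(3*3**k*(k + 6))
s_(k+1) − s_k = (k**3 + 7*k**2 + 10*k + 12)*factorial(k + 2)/(3*3**k*(k + 5)*(k + 6))
(s_(k+1) − s_k) − t_k = -(k**3 + 6*k**2 + 3*k + 2)*factorial(k + 1)/(3**k*(k + 5)*(k + 6))

Invalid: residual -(k**3 + 6*k**2 + 3*k + 2)*factorial(k + 1)/(3**k*(k + 5)*(k + 6)) ≠ 0.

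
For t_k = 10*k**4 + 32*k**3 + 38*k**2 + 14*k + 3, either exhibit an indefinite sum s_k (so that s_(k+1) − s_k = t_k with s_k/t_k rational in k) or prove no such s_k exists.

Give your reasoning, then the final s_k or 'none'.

Step 1: r(k) = (10*k**4 + 72*k**3 + 194*k**2 + 226*k + 97)/(10*k**4 + 32*k**3 + 38*k**2 + 14*k + 3).
A = 1, B = 1, C = k**4 + 16*k**3/5 + 19*k**2/5 + 7*k/5 + 3/10.
Set up (1)·f(k+1) − (1)·f(k) − (k**4 + 16*k**3/5 + 19*k**2/5 + 7*k/5 + 3/10) = 0.
Degrees (0,0,4) ⇒ d ≤ 5.
Solve for f: f(k) = k*(2*k**4 + 3*k**3 - 4*k + 2)/10 (degree 5 ≤ 5).
Certificate R = B(k−1)f/C = k*(2*k**4 + 3*k**3 - 4*k + 2)/(10*k**4 + 32*k**3 + 38*k**2 + 14*k + 3) gives s_k = k*(2*k**4 + 3*k**3 - 4*k + 2).
Check: Δs_k = 10*k**4 + 32*k**3 + 38*k**2 + 14*k + 3. ✓

s_k = k*(2*k**4 + 3*k**3 - 4*k + 2)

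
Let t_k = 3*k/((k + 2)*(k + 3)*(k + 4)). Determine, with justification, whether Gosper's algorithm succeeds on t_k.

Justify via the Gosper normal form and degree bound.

r(k) = (k + 1)*(k + 2)/(k*(k + 5)) after simplifying.
So A=k + 2 and B=k + 5, with C=k.
Solve (k + 2)·f(k+1) − (k + 4)·f(k) = k.
Degrees (1,1,1) ⇒ d ≤ 2.
A polynomial solution: f(k) = k*(k - 1)/6.
Then R = B(k−1)f/C = (k - 1)*(k + 4)/6, so s_k = R(k)·t_k = k*(k - 1)/(2*(k + 2)*(k + 3)).
s_(k+1) − s_k = 3*k/(k**3 + 9*k**2 + 26*k + 24) = t_k.

Yes. s_k = k*(k - 1)/(2*(k + 2)*(k + 3)).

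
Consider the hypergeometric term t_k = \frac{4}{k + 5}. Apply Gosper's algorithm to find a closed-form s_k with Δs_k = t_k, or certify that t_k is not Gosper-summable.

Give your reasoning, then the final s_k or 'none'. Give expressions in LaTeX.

none — t_k is not Gosper-summable

r(k) = (k + 5)/(k + 6) after simplifying.
So A=k + 5 and B=k + 6, with C=1.
Need (k + 5)·f(k+1) − (k + 5)·f(k) = 1.
deg f ≤ 0 (via 1,1,0).
Put f(k) = c0: A·f(k+1) − B(k−1)·f(k) − C = -1; need -1 = 0 — inconsistent ⇒ no f, not summable.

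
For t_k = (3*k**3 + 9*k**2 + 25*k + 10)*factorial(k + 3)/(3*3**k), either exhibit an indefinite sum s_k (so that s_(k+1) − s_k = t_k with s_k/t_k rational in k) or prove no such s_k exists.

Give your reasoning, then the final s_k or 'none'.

t_(k+1)/t_k = (3*k**4 + 30*k**3 + 124*k**2 + 255*k + 188)/(3*(3*k**3 + 9*k**2 + 25*k + 10)).
So A=k/3 + 4/3 and B=1, with C=k**3 + 3*k**2 + 25*k/3 + 10/3.
f must satisfy (k/3 + 4/3)·f(k+1) − (1)·f(k) = k**3 + 3*k**2 + 25*k/3 + 10/3.
Bound: deg f ≤ 2.
Match coefficients ⇒ f(k) = 3*k**2 - 2.
So s_k = (B(k−1)f/C)·t_k = (3*(3*k**2 - 2)/(3*k**3 + 9*k**2 + 25*k + 10))·t_k = (3*k**2 - 2)*factorial(k + 3)/3**k.
Δs = (3*k**3 + 9*k**2 + 25*k + 10)*factorial(k + 3)/(3*3**k), as required.

s_k = (3*k**2 - 2)*factorial(k + 3)/3**k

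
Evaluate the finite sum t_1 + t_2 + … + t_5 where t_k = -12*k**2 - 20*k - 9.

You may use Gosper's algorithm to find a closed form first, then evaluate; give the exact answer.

The ratio is (12*k**2 + 44*k + 41)/(12*k**2 + 20*k + 9).
Normal form (A,B,C) = (1, 1, k**2 + 5*k/3 + 3/4).
Need (1)·f(k+1) − (1)·f(k) = k**2 + 5*k/3 + 3/4.
Degrees (0,0,2) ⇒ d ≤ 3.
Match coefficients ⇒ f(k) = k*(2*k + 1)**2/12.
Then R = B(k−1)f/C = k*(2*k + 1)**2/(12*k**2 + 20*k + 9), so s_k = R(k)·t_k = k*(-4*k**2 - 4*k - 1).
Δs = -12*k**2 - 20*k - 9, as required.
Telescoping: Σ = s_(6) − s_(1) = -1014 − (-9) = -1005.

Σ = -1005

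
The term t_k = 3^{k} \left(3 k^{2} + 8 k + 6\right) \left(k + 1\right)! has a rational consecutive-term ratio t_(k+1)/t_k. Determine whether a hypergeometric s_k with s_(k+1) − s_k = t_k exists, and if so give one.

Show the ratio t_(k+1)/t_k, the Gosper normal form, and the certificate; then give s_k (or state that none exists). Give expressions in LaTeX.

The ratio is 3*(3*k**3 + 20*k**2 + 45*k + 34)/(3*k**2 + 8*k + 6).
Gosper form: A/B · C(k+1)/C(k) with A=3*k + 6, B=1, C=k**2 + 8*k/3 + 2.
f must satisfy (3*k + 6)·f(k+1) − (1)·f(k) = k**2 + 8*k/3 + 2.
From deg A=1, deg B=0, deg C=2: d=1.
Solving with deg f ≤ 1: f(k) = k/3.
So s_k = (B(k−1)f/C)·t_k = (k/(3*k**2 + 8*k + 6))·t_k = 3**k*k*factorial(k + 1).
Verify: 3**k*(3*k**2 + 8*k + 6)*factorial(k + 1) matches t_k.

s_k = 3^{k} k \left(k + 1\right)!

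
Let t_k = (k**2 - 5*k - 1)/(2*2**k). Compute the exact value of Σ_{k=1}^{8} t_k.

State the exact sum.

The ratio is (k**2 - 3*k - 5)/(2*(k**2 - 5*k - 1)).
So A=1/2 and B=1, with C=k**2 - 5*k - 1.
Set up (1/2)·f(k+1) − (1)·f(k) − (k**2 - 5*k - 1) = 0.
Bound: deg f ≤ 2.
Match coefficients ⇒ f(k) = -2*(k**2 - 3*k - 3).
Certificate R = B(k−1)f/C = -2*(k**2 - 3*k - 3)/(k**2 - 5*k - 1) gives s_k = (-k**2 + 3*k + 3)/2**k.
s_(k+1) − s_k = (k**2 - 5*k - 1)/(2*2**k) = t_k.
Sum = s_(9) − s_(1); s_(9) = -51/512, s_(1) = 5/2 ⇒ -1331/512.

Σ = -1331/512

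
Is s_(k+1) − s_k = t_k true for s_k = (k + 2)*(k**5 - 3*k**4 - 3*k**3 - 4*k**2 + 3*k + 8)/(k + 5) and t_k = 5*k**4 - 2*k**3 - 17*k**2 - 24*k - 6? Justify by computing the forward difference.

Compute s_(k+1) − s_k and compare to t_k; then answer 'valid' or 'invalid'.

s_(k+1) = (k**6 + 5*k**5 + k**4 - 36*k**3 - 84*k**2 - 61*k + 6)/(k + 6)
s_(k+1) − s_k = (5*k**6 + 41*k**5 + 33*k**4 - 199*k**3 - 465*k**2 - 399*k - 66)/(k**2 + 11*k + 30)
(s_(k+1) − s_k) − t_k = 3*(-4*k**5 - 26*k**4 + 24*k**3 + 105*k**2 + 129*k + 38)/(k**2 + 11*k + 30)

Invalid: residual 3*(-4*k**5 - 26*k**4 + 24*k**3 + 105*k**2 + 129*k + 38)/(k**2 + 11*k + 30) ≠ 0.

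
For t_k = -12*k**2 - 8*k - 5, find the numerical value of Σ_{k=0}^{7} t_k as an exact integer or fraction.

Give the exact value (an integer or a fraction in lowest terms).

Σ = -1944

The ratio is (12*k**2 + 32*k + 25)/(12*k**2 + 8*k + 5).
Take A(k)=1, B(k)=1, C(k)=k**2 + 2*k/3 + 5/12.
Set up (1)·f(k+1) − (1)·f(k) − (k**2 + 2*k/3 + 5/12) = 0.
From deg A=0, deg B=0, deg C=2: d=3.
Match coefficients ⇒ f(k) = k*(4*k**2 - 2*k + 3)/12.
Certificate R = B(k−1)f/C = k*(4*k**2 - 2*k + 3)/(12*k**2 + 8*k + 5) gives s_k = k*(-4*k**2 + 2*k - 3).
Check: Δs_k = -12*k**2 - 8*k - 5. ✓
Evaluate s at k=8 and k=0: -1944 and 0; difference -1944.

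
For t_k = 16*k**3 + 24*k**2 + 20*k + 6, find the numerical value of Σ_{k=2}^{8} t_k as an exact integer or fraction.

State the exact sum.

Step 1: r(k) = (8*k**3 + 36*k**2 + 58*k + 33)/(8*k**3 + 12*k**2 + 10*k + 3).
Factor: A=1; B=1; C=k**3 + 3*k**2/2 + 5*k/4 + 3/8.
Key eq: (1)·f(k+1) = (1)·f(k) + (k**3 + 3*k**2/2 + 5*k/4 + 3/8).
From deg A=0, deg B=0, deg C=3: d=4.
Solve for f: f(k) = k**2*(2*k**2 + 1)/8 (degree 4 ≤ 4).
Certificate R = B(k−1)f/C = k**2*(2*k**2 + 1)/((2*k + 1)*(4*k**2 + 4*k + 3)) gives s_k = k**2*(4*k**2 + 2).
Check: Δs_k = 16*k**3 + 24*k**2 + 20*k + 6. ✓
Telescoping: Σ = s_(9) − s_(2) = 26406 − (72) = 26334.

Σ = 26334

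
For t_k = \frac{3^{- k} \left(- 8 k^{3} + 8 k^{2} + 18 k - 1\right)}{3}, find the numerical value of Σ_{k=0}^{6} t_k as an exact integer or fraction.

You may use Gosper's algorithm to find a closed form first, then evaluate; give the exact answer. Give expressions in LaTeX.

Σ = -5095/2187

r(k) = (8*k**3 + 16*k**2 - 10*k - 17)/(3*(8*k**3 - 8*k**2 - 18*k + 1)) after simplifying.
Gosper form: A/B · C(k+1)/C(k) with A=1/3, B=1, C=k**3 - k**2 - 9*k/4 + 1/8.
Need (1/3)·f(k+1) − (1)·f(k) = k**3 - k**2 - 9*k/4 + 1/8.
From deg A=0, deg B=0, deg C=3: d=3.
A polynomial solution: f(k) = -3*(4*k**3 + 2*k**2 - k + 3)/8.
Then R = B(k−1)f/C = -3*(4*k**3 + 2*k**2 - k + 3)/(8*k**3 - 8*k**2 - 18*k + 1), so s_k = R(k)·t_k = (4*k**3 + 2*k**2 - k + 3)/3**k.
Check: Δs_k = (-8*k**3 + 8*k**2 + 18*k - 1)/(3*3**k). ✓
Sum = s_(7) − s_(0); s_(7) = 1466/2187, s_(0) = 3 ⇒ -5095/2187.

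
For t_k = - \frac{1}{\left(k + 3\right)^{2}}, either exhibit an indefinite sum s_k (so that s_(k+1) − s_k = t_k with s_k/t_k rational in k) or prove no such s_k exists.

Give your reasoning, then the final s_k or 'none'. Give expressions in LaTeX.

The ratio is (k + 3)**2/(k + 4)**2.
So A=k**2 + 6*k + 9 and B=k**2 + 8*k + 16, with C=1.
Key eq: (k**2 + 6*k + 9)·f(k+1) = (k**2 + 6*k + 9)·f(k) + (1).
Bound: deg f ≤ 0.
Generic f = c0 gives residual -1; -1 = 0 cannot hold, so t_k is not Gosper-summable.

none (Gosper's algorithm certifies no s_k)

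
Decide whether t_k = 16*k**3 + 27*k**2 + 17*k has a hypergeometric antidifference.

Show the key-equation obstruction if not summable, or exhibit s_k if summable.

Yes. s_k = k*(4*k**3 + k**2 - k - 4).

Ratio r(k) = (16*k**3 + 75*k**2 + 119*k + 60)/(k*(16*k**2 + 27*k + 17)).
Take A(k)=1, B(k)=1, C(k)=k**3 + 27*k**2/16 + 17*k/16.
f must satisfy (1)·f(k+1) − (1)·f(k) = k**3 + 27*k**2/16 + 17*k/16.
Bound: deg f ≤ 4.
A polynomial solution: f(k) = k*(k - 1)*(4*k**2 + 5*k + 4)/16.
Certificate R = B(k−1)f/C = (k - 1)*(4*k**2 + 5*k + 4)/(16*k**2 + 27*k + 17) gives s_k = k*(4*k**3 + k**2 - k - 4).
s_(k+1) − s_k = k*(16*k**2 + 27*k + 17) = t_k.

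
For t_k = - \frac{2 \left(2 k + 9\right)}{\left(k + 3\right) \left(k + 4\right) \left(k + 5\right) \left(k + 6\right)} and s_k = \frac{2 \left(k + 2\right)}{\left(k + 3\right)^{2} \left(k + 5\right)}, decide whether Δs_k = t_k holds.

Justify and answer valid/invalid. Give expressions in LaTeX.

Invalid: residual \frac{2 \left(3 k^{2} + 25 k + 51\right)}{k^{6} + 25 k^{5} + 257 k^{4} + 1391 k^{3} + 4182 k^{2} + 6624 k + 4320} ≠ 0.

s_(k+1) = 2*(k + 3)/((k + 4)**2*(k + 6))
s_(k+1) − s_k = 2*(-(k + 2)*(k + 4)**2*(k + 6) + (k + 3)**3*(k + 5))/((k + 3)**2*(k + 4)**2*(k + 5)*(k + 6))
(s_(k+1) − s_k) − t_k = 2*(3*k**2 + 25*k + 51)/(k**6 + 25*k**5 + 257*k**4 + 1391*k**3 + 4182*k**2 + 6624*k + 4320)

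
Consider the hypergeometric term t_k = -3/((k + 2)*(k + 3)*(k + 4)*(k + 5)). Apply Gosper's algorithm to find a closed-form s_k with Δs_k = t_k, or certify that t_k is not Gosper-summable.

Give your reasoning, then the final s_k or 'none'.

Ratio r(k) = (k + 2)/(k + 6).
Gosper form: A/B · C(k+1)/C(k) with A=k + 2, B=k + 6, C=1.
Set up (k + 2)·f(k+1) − (k + 5)·f(k) − (1) = 0.
Bound: deg f ≤ 3.
Match coefficients ⇒ f(k) = k*(k**2 + 9*k + 26)/72.
So s_k = (B(k−1)f/C)·t_k = (k*(k + 5)*(k**2 + 9*k + 26)/72)·t_k = k*(-k**2 - 9*k - 26)/(24*(k + 2)*(k + 3)*(k + 4)).
Δs = -3/(k**4 + 14*k**3 + 71*k**2 + 154*k + 120), as required.

s_k = k*(-k**2 - 9*k - 26)/(24*(k + 2)*(k + 3)*(k + 4))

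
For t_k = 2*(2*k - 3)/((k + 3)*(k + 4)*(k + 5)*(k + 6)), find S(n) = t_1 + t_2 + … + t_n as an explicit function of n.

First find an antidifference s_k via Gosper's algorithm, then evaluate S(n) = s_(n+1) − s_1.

t_(k+1)/t_k = (k + 3)*(2*k - 1)/((k + 7)*(2*k - 3)).
A = k + 3, B = k + 7, C = k - 3/2.
f must satisfy (k + 3)·f(k+1) − (k + 6)·f(k) = k - 3/2.
Bound: deg f ≤ 3.
A polynomial solution: f(k) = -k/2.
Get s_k = R·t_k = -2*k/((k + 3)*(k + 4)*(k + 5)) with R(k) = B(k−1)f(k)/C(k) = -k*(k + 6)/(2*k - 3).
Δs = 2*(2*k - 3)/(k**4 + 18*k**3 + 119*k**2 + 342*k + 360), as required.
Telescope: S(n) = s_(n+1) − s_(1) = 2*(-n - 1)/(n**3 + 15*n**2 + 74*n + 120) − (-1/60) = n*(n**2 + 15*n - 46)/(60*(n**3 + 15*n**2 + 74*n + 120)).

S(n) = n*(n**2 + 15*n - 46)/(60*(n**3 + 15*n**2 + 74*n + 120))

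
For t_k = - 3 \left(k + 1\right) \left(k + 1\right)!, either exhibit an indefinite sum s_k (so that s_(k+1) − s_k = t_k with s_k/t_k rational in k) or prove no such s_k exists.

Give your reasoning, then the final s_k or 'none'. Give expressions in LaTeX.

The ratio is (k + 2)**2/(k + 1).
Take A(k)=k + 2, B(k)=1, C(k)=k + 1.
Need (k + 2)·f(k+1) − (1)·f(k) = k + 1.
From deg A=1, deg B=0, deg C=1: d=0.
Coefficient equations give f(k) = 1.
Then R = B(k−1)f/C = 1/(k + 1), so s_k = R(k)·t_k = -3*factorial(k + 1).
Verify: -3*(k + 1)*factorial(k + 1) matches t_k.

s_k = - 3 \left(k + 1\right)!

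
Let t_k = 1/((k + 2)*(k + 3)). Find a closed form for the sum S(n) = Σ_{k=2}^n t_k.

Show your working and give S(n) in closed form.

S(n) = (n - 1)/(4*(n + 3))

Compute t_(k+1)/t_k: get (k + 2)/(k + 4).
Gosper form: A/B · C(k+1)/C(k) with A=k + 2, B=k + 4, C=1.
Key eq: (k + 2)·f(k+1) = (k + 3)·f(k) + (1).
From deg A=1, deg B=1, deg C=0: d=1.
Coefficient equations give f(k) = k/2.
Get s_k = R·t_k = k/(2*(k + 2)) with R(k) = B(k−1)f(k)/C(k) = k*(k + 3)/2.
Verify: 1/(k**2 + 5*k + 6) matches t_k.
Telescope: S(n) = s_(n+1) − s_(2) = (n + 1)/(2*(n + 3)) − (1/4) = (n - 1)/(4*(n + 3)).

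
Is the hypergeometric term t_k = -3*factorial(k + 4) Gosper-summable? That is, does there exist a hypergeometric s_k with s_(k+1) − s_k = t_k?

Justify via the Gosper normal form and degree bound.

No — t_k has no hypergeometric antidifference.

r(k) = k + 5 after simplifying.
So A=k + 5 and B=1, with C=1.
Set up (k + 5)·f(k+1) − (1)·f(k) − (1) = 0.
deg f ≤ -1 (via 1,0,0).
deg f ≤ -1 is impossible — no certificate.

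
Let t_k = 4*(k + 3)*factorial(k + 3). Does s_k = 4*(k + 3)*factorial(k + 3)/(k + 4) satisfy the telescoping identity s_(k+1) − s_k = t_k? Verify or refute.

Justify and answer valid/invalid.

Invalid: residual -4*(k**2 + 7*k + 11)*factorial(k + 3)/((k + 4)*(k + 5)) ≠ 0.

s_(k+1) = 4*(k + 4)*factorial(k + 4)/(k + 5)
s_(k+1) − s_k = 4*(k**3 + 11*k**2 + 40*k + 49)*factorial(k + 3)/((k + 4)*(k + 5))
(s_(k+1) − s_k) − t_k = -4*(k**2 + 7*k + 11)*factorial(k + 3)/((k + 4)*(k + 5))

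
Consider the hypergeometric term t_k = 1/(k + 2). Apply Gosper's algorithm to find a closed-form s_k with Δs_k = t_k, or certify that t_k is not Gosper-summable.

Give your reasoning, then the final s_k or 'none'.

none (Gosper's algorithm certifies no s_k)

t_(k+1)/t_k = (k + 2)/(k + 3).
Take A(k)=k + 2, B(k)=k + 3, C(k)=1.
Need (k + 2)·f(k+1) − (k + 2)·f(k) = 1.
deg f ≤ 0 (via 1,1,0).
Generic f = c0 gives residual -1; -1 = 0 cannot hold, so t_k is not Gosper-summable.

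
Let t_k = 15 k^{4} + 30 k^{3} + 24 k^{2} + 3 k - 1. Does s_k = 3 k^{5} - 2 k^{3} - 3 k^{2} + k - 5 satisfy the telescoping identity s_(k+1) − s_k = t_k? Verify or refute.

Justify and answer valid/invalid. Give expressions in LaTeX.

Valid: the claim telescopes to t_k.

s_(k+1) = k + 3*(k + 1)**5 - 2*(k + 1)**3 - 3*(k + 1)**2 - 4
s_(k+1) − s_k = 15*k**4 + 30*k**3 + 24*k**2 + 3*k - 1
(s_(k+1) − s_k) − t_k = 0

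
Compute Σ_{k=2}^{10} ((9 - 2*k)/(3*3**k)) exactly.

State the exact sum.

Σ = 39373/177147

t_(k+1)/t_k = (2*k - 7)/(3*(2*k - 9)).
Factor: A=1/3; B=1; C=k - 9/2.
Solve (1/3)·f(k+1) − (1)·f(k) = k - 9/2.
Degrees (0,0,1) ⇒ d ≤ 1.
Solve for f: f(k) = -3*(k - 4)/2 (degree 1 ≤ 1).
Get s_k = R·t_k = (k - 4)/3**k with R(k) = B(k−1)f(k)/C(k) = -3*(k - 4)/(2*k - 9).
s_(k+1) − s_k = (9 - 2*k)/(3*3**k) = t_k.
Σ_(k=2)^(10) t_k = s_(11) − s_(2) = 7/177147 − (-2/9) = 39373/177147.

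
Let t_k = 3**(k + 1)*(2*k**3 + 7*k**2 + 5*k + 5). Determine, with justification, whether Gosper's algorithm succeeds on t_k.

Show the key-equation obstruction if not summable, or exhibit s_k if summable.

Yes. s_k = 3**(k + 1)*(k**3 - k**2 + k + 1).

t_(k+1)/t_k = 3*(2*k**3 + 13*k**2 + 25*k + 19)/(2*k**3 + 7*k**2 + 5*k + 5).
So A=3 and B=1, with C=k**3 + 7*k**2/2 + 5*k/2 + 5/2.
Solve (3)·f(k+1) − (1)·f(k) = k**3 + 7*k**2/2 + 5*k/2 + 5/2.
deg f ≤ 3 (via 0,0,3).
Coefficient equations give f(k) = (k**3 - k**2 + k + 1)/2.
R(k) = B(k−1)·f(k)/C(k) = (k**3 - k**2 + k + 1)/(2*k**3 + 7*k**2 + 5*k + 5); s_k = R·t_k = 3**(k + 1)*(k**3 - k**2 + k + 1).
s_(k+1) − s_k = 3**(k + 1)*(2*k**3 + 7*k**2 + 5*k + 5) = t_k.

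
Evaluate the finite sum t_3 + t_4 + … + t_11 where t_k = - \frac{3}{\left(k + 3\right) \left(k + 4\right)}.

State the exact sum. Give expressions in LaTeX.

The ratio is (k + 3)/(k + 5).
A = k + 3, B = k + 5, C = 1.
Key eq: (k + 3)·f(k+1) = (k + 4)·f(k) + (1).
Bound: deg f ≤ 1.
A polynomial solution: f(k) = k/3.
So s_k = (B(k−1)f/C)·t_k = (k*(k + 4)/3)·t_k = -k/(k + 3).
Check: Δs_k = -3/(k**2 + 7*k + 12). ✓
Telescoping: Σ = s_(12) − s_(3) = -4/5 − (-1/2) = -3/10.

Σ = -3/10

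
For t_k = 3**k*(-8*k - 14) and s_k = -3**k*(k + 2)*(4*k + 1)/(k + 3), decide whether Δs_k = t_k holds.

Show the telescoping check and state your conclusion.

Invalid: residual 3**k*(8*k**2 + 34*k + 41)/(k**2 + 7*k + 12) ≠ 0.

s_(k+1) = -3**(k + 1)*(k + 3)*(4*k + 5)/(k + 4)
s_(k+1) − s_k = 3**k*(-8*k**3 - 62*k**2 - 160*k - 127)/(k**2 + 7*k + 12)
(s_(k+1) − s_k) − t_k = 3**k*(8*k**2 + 34*k + 41)/(k**2 + 7*k + 12)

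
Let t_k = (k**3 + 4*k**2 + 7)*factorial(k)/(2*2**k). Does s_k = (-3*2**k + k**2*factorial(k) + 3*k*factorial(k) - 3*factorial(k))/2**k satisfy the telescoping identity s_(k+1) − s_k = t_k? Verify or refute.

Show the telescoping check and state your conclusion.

valid (s_(k+1) − s_k reduces to t_k)

s_(k+1) = (-6*2**k + k**3*factorial(k) + 6*k**2*factorial(k) + 6*k*factorial(k) + factorial(k))/(2*2**k)
s_(k+1) − s_k = (k**3 + 4*k**2 + 7)*factorial(k)/(2*2**k)
(s_(k+1) − s_k) − t_k = 0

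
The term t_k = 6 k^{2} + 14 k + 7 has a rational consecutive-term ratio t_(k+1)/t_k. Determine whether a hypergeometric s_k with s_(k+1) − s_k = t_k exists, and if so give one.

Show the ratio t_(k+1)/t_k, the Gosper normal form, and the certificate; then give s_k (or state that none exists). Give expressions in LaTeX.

s_k = k \left(2 k^{2} + 4 k + 1\right)

Compute t_(k+1)/t_k: get (6*k**2 + 26*k + 27)/(6*k**2 + 14*k + 7).
Take A(k)=1, B(k)=1, C(k)=k**2 + 7*k/3 + 7/6.
Set up (1)·f(k+1) − (1)·f(k) − (k**2 + 7*k/3 + 7/6) = 0.
d = 3 from the (0,0,2) case.
A polynomial solution: f(k) = k*(2*k**2 + 4*k + 1)/6.
R(k) = B(k−1)·f(k)/C(k) = k*(2*k**2 + 4*k + 1)/(6*k**2 + 14*k + 7); s_k = R·t_k = k*(2*k**2 + 4*k + 1).
Δs = 6*k**2 + 14*k + 7, as required.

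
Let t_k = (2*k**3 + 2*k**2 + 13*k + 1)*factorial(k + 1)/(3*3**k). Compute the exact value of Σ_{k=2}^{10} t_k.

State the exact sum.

Compute t_(k+1)/t_k: get (2*k**4 + 12*k**3 + 39*k**2 + 64*k + 36)/(3*(2*k**3 + 2*k**2 + 13*k + 1)).
Factor: A=k/3 + 2/3; B=1; C=k**3 + k**2 + 13*k/2 + 1/2.
Key eq: (k/3 + 2/3)·f(k+1) = (1)·f(k) + (k**3 + k**2 + 13*k/2 + 1/2).
Bound: deg f ≤ 2.
Solve for f: f(k) = 3*(2*k**2 + 3)/2 (degree 2 ≤ 2).
Then R = B(k−1)f/C = 3*(2*k**2 + 3)/(2*k**3 + 2*k**2 + 13*k + 1), so s_k = R(k)·t_k = (2*k**2 + 3)*factorial(k + 1)/3**k.
Δs = (2*k**3 + 2*k**2 + 13*k + 1)*factorial(k + 1)/(3*3**k), as required.
Σ_(k=2)^(10) t_k = s_(11) − s_(2) = 482944000/729 − (22/3) = 482938654/729.

Σ = 482938654/729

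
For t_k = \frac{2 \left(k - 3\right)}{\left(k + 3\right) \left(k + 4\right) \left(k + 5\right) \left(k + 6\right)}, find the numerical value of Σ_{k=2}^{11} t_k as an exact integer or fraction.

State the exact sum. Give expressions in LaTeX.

Σ = 59/28560

The ratio is (k - 2)*(k + 3)/((k - 3)*(k + 7)).
Factor: A=k + 3; B=k + 7; C=k - 3.
Solve (k + 3)·f(k+1) − (k + 6)·f(k) = k - 3.
Degrees (1,1,1) ⇒ d ≤ 3.
Solving with deg f ≤ 3: f(k) = -k*(k**2 + 12*k + 107)/120.
R(k) = B(k−1)·f(k)/C(k) = -k*(k + 6)*(k**2 + 12*k + 107)/(120*(k - 3)); s_k = R·t_k = k*(-k**2 - 12*k - 107)/(60*(k + 3)*(k + 4)*(k + 5)).
Δs = 2*(k - 3)/(k**4 + 18*k**3 + 119*k**2 + 342*k + 360), as required.
Σ_(k=2)^(11) t_k = s_(12) − s_(2) = -79/4080 − (-3/140) = 59/28560.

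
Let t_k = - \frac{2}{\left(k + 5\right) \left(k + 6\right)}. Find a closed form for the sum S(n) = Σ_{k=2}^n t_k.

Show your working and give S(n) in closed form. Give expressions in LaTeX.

S(n) = \frac{2 \left(1 - n\right)}{7 \left(n + 6\right)}

Compute t_(k+1)/t_k: get (k + 5)/(k + 7).
Take A(k)=k + 5, B(k)=k + 7, C(k)=1.
Solve (k + 5)·f(k+1) − (k + 6)·f(k) = 1.
deg f ≤ 1 (via 1,1,0).
A polynomial solution: f(k) = k/5.
Then R = B(k−1)f/C = k*(k + 6)/5, so s_k = R(k)·t_k = -2*k/(5*k + 25).
Verify: -2/(k**2 + 11*k + 30) matches t_k.
s_(n+1) = 2*(-n - 1)/(5*(n + 6)) and s_(2) = -4/35, so S(n) = 2*(1 - n)/(7*(n + 6)).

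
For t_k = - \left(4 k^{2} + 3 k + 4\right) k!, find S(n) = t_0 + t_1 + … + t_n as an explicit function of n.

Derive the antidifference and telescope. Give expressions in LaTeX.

S(n) = - 4 n^{2} n! - 7 n n! - 3 n! - 1

Ratio r(k) = (k + 1)*(3*k + 4*(k + 1)**2 + 7)/(4*k**2 + 3*k + 4).
Take A(k)=k + 1, B(k)=1, C(k)=k**2 + 3*k/4 + 1.
Solve (k + 1)·f(k+1) − (1)·f(k) = k**2 + 3*k/4 + 1.
Bound: deg f ≤ 1.
Coefficient equations give f(k) = (4*k - 1)/4.
Get s_k = R·t_k = -(4*k - 1)*factorial(k) with R(k) = B(k−1)f(k)/C(k) = (4*k - 1)/(4*k**2 + 3*k + 4).
Check: Δs_k = -(4*k**2 + 3*k + 4)*factorial(k). ✓
Telescope: S(n) = s_(n+1) − s_(0) = -(4*n + 3)*factorial(n + 1) − (1) = -4*n**2*factorial(n) - 7*n*factorial(n) - 3*factorial(n) - 1.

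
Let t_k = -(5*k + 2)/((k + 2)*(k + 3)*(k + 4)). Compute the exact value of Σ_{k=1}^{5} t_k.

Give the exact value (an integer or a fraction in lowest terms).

Σ = -5/12

Compute t_(k+1)/t_k: get (k + 2)*(5*k + 7)/((k + 5)*(5*k + 2)).
Factor: A=k + 2; B=k + 5; C=k + 2/5.
Solve (k + 2)·f(k+1) − (k + 4)·f(k) = k + 2/5.
d = 2 from the (1,1,1) case.
A polynomial solution: f(k) = k**2/5.
Get s_k = R·t_k = -k**2/((k + 2)*(k + 3)) with R(k) = B(k−1)f(k)/C(k) = k**2*(k + 4)/(5*k + 2).
Check: Δs_k = (-5*k - 2)/(k**3 + 9*k**2 + 26*k + 24). ✓
Telescoping: Σ = s_(6) − s_(1) = -1/2 − (-1/12) = -5/12.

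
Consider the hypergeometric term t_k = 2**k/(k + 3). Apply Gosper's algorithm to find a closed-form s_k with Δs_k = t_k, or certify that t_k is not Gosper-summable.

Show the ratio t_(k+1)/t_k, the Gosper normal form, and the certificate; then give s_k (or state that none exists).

t_(k+1)/t_k = 2*(k + 3)/(k + 4).
So A=2*k + 6 and B=k + 4, with C=1.
Key eq: (2*k + 6)·f(k+1) = (k + 3)·f(k) + (1).
From deg A=1, deg B=1, deg C=0: d=-1.
d = -1 < 0 ⇒ no nonzero polynomial f; not summable.

not Gosper-summable; s_k does not exist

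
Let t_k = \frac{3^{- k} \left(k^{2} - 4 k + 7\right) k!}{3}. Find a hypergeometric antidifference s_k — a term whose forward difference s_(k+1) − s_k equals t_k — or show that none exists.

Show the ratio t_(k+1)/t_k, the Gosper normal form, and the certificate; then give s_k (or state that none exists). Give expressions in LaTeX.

Compute t_(k+1)/t_k: get (k**3 - k**2 + 2*k + 4)/(3*(k**2 - 4*k + 7)).
Factor: A=k/3 + 1/3; B=1; C=k**2 - 4*k + 7.
Set up (k/3 + 1/3)·f(k+1) − (1)·f(k) − (k**2 - 4*k + 7) = 0.
From deg A=1, deg B=0, deg C=2: d=1.
Coefficient equations give f(k) = 3*(k - 3).
R(k) = B(k−1)·f(k)/C(k) = 3*(k - 3)/(k**2 - 4*k + 7); s_k = R·t_k = (k - 3)*factorial(k)/3**k.
Δs = (k**2 - 4*k + 7)*factorial(k)/(3*3**k), as required.

s_k = 3^{- k} \left(k - 3\right) k!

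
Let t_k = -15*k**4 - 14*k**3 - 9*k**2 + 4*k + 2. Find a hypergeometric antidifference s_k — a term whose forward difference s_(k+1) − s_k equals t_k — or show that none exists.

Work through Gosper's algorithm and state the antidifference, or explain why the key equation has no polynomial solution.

s_k = k*(-3*k**4 + 4*k**3 - k**2 + 3*k - 1)

The ratio is (15*k**4 + 74*k**3 + 141*k**2 + 116*k + 32)/(15*k**4 + 14*k**3 + 9*k**2 - 4*k - 2).
Gosper form: A/B · C(k+1)/C(k) with A=1, B=1, C=k**4 + 14*k**3/15 + 3*k**2/5 - 4*k/15 - 2/15.
f must satisfy (1)·f(k+1) − (1)·f(k) = k**4 + 14*k**3/15 + 3*k**2/5 - 4*k/15 - 2/15.
Degrees (0,0,4) ⇒ d ≤ 5.
Solving with deg f ≤ 5: f(k) = k*(3*k - 1)*(k**3 - k**2 - 1)/15.
Get s_k = R·t_k = k*(-3*k**4 + 4*k**3 - k**2 + 3*k - 1) with R(k) = B(k−1)f(k)/C(k) = k*(3*k - 1)*(k**3 - k**2 - 1)/((3*k + 1)*(5*k**3 + 3*k**2 + 2*k - 2)).
s_(k+1) − s_k = -15*k**4 - 14*k**3 - 9*k**2 + 4*k + 2 = t_k.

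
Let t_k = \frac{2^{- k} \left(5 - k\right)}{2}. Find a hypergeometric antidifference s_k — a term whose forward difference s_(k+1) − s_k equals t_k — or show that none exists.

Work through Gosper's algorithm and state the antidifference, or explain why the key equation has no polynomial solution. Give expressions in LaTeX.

r(k) = (k - 4)/(2*(k - 5)) after simplifying.
Take A(k)=1/2, B(k)=1, C(k)=k - 5.
f must satisfy (1/2)·f(k+1) − (1)·f(k) = k - 5.
Degrees (0,0,1) ⇒ d ≤ 1.
Solving with deg f ≤ 1: f(k) = -2*(k - 4).
Get s_k = R·t_k = (k - 4)/2**k with R(k) = B(k−1)f(k)/C(k) = -2*(k - 4)/(k - 5).
Verify: (5 - k)/(2*2**k) matches t_k.

s_k = 2^{- k} \left(k - 4\right)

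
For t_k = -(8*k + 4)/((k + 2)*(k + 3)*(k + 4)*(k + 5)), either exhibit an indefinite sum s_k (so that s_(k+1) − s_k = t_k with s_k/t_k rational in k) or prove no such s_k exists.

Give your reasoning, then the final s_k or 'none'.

t_(k+1)/t_k = (k + 2)*(2*k + 3)/((k + 6)*(2*k + 1)).
Gosper form: A/B · C(k+1)/C(k) with A=k + 2, B=k + 6, C=k + 1/2.
Key eq: (k + 2)·f(k+1) = (k + 5)·f(k) + (k + 1/2).
d = 3 from the (1,1,1) case.
A polynomial solution: f(k) = k*(k**2 + 9*k + 2)/48.
Certificate R = B(k−1)f/C = k*(k + 5)*(k**2 + 9*k + 2)/(24*(2*k + 1)) gives s_k = -k*(k**2 + 9*k + 2)/(6*(k + 2)*(k + 3)*(k + 4)).
s_(k+1) − s_k = 4*(-2*k - 1)/(k**4 + 14*k**3 + 71*k**2 + 154*k + 120) = t_k.

s_k = -k*(k**2 + 9*k + 2)/(6*(k + 2)*(k + 3)*(k + 4))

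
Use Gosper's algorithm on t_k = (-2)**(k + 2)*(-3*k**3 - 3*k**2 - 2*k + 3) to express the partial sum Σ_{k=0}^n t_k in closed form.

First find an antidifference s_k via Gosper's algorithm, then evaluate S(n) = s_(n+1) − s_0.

The ratio is 2*(-3*k**3 - 12*k**2 - 17*k - 5)/(3*k**3 + 3*k**2 + 2*k - 3).
So A=-2 and B=1, with C=k**3 + k**2 + 2*k/3 - 1.
Solve (-2)·f(k+1) − (1)·f(k) = k**3 + k**2 + 2*k/3 - 1.
deg f ≤ 3 (via 0,0,3).
Solve for f: f(k) = -(k**3 - k**2 - 1)/3 (degree 3 ≤ 3).
R(k) = B(k−1)·f(k)/C(k) = -(k**3 - k**2 - 1)/(3*k**3 + 3*k**2 + 2*k - 3); s_k = R·t_k = (-2)**(k + 2)*(k**3 - k**2 - 1).
Check: Δs_k = (-2)**(k + 2)*(-3*k**3 - 3*k**2 - 2*k + 3). ✓
Σ_(k=0)^n t_k = s_(n+1) − s_(0) = ((-2)**(n + 3)*(n**3 + 2*n**2 + n - 1)) − (-4), i.e. -8*(-2)**n*n**3 - 16*(-2)**n*n**2 - 8*(-2)**n*n + 8*(-2)**n + 4.

S(n) = -8*(-2)**n*n**3 - 16*(-2)**n*n**2 - 8*(-2)**n*n + 8*(-2)**n + 4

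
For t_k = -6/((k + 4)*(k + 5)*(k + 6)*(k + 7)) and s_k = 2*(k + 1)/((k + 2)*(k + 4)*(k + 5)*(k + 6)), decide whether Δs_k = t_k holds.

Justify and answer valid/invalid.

s_(k+1) = 2*(k + 2)/((k + 3)*(k + 5)*(k + 6)*(k + 7))
s_(k+1) − s_k = 2*(-3*k**2 - 11*k - 5)/(k**6 + 27*k**5 + 295*k**4 + 1665*k**3 + 5104*k**2 + 8028*k + 5040)
(s_(k+1) − s_k) − t_k = 2*(4*k + 13)/(k**6 + 27*k**5 + 295*k**4 + 1665*k**3 + 5104*k**2 + 8028*k + 5040)

Invalid: residual 2*(4*k + 13)/(k**6 + 27*k**5 + 295*k**4 + 1665*k**3 + 5104*k**2 + 8028*k + 5040) ≠ 0.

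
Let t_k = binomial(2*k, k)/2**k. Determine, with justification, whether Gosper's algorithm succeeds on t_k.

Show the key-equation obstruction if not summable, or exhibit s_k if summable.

The ratio is (2*k + 1)/(k + 1).
So A=2*k + 1 and B=k + 1, with C=1.
f must satisfy (2*k + 1)·f(k+1) − (k)·f(k) = 1.
From deg A=1, deg B=1, deg C=0: d=-1.
Negative degree bound (-1): no f exists, t_k not Gosper-summable.

No — negative degree bound, so no certificate f.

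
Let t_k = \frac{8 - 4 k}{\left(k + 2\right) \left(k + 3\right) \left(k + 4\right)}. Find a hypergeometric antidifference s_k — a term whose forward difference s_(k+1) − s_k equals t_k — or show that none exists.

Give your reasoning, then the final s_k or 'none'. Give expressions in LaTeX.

s_k = \frac{4 k}{\left(k + 2\right) \left(k + 3\right)}

r(k) = (k - 1)*(k + 2)/((k - 2)*(k + 5)) after simplifying.
So A=k + 2 and B=k + 5, with C=k - 2.
Need (k + 2)·f(k+1) − (k + 4)·f(k) = k - 2.
d = 2 from the (1,1,1) case.
A polynomial solution: f(k) = -k.
Then R = B(k−1)f/C = -k*(k + 4)/(k - 2), so s_k = R(k)·t_k = 4*k/((k + 2)*(k + 3)).
Δs = 4*(2 - k)/(k**3 + 9*k**2 + 26*k + 24), as required.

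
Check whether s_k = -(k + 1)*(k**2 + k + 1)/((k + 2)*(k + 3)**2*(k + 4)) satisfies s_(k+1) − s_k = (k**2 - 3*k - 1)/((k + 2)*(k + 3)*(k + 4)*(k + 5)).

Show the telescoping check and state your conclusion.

s_(k+1) = -(k + 2)*(k + (k + 1)**2 + 2)/((k + 3)*(k + 4)**2*(k + 5))
s_(k+1) − s_k = (k**4 - 22*k**2 - 35*k - 16)/(k**6 + 21*k**5 + 181*k**4 + 819*k**3 + 2050*k**2 + 2688*k + 1440)
(s_(k+1) − s_k) − t_k = 4*(-k**3 - 3*k**2 + 2*k - 1)/(k**6 + 21*k**5 + 181*k**4 + 819*k**3 + 2050*k**2 + 2688*k + 1440)

Invalid: residual 4*(-k**3 - 3*k**2 + 2*k - 1)/(k**6 + 21*k**5 + 181*k**4 + 819*k**3 + 2050*k**2 + 2688*k + 1440) ≠ 0.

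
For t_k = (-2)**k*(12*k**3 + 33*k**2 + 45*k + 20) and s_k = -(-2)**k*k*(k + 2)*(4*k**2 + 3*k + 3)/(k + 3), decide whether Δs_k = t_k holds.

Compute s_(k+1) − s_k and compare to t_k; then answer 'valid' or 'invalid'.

Invalid: residual (-2)**k*(-12*k**4 - 73*k**3 - 147*k**2 - 158*k - 60)/(k**2 + 7*k + 12) ≠ 0.

s_(k+1) = 2*(-2)**k*(k + 1)*(k + 3)*(3*k + 4*(k + 1)**2 + 6)/(k + 4)
s_(k+1) − s_k = (-2)**k*(12*k**5 + 105*k**4 + 347*k**3 + 584*k**2 + 522*k + 180)/(k**2 + 7*k + 12)
(s_(k+1) − s_k) − t_k = (-2)**k*(-12*k**4 - 73*k**3 - 147*k**2 - 158*k - 60)/(k**2 + 7*k + 12)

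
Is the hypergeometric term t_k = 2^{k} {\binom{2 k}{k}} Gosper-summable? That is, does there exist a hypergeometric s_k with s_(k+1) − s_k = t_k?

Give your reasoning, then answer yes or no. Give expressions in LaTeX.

No; the degree bound rules out any f.

Ratio r(k) = 4*(2*k + 1)/(k + 1).
Factor: A=8*k + 4; B=k + 1; C=1.
f must satisfy (8*k + 4)·f(k+1) − (k)·f(k) = 1.
Bound: deg f ≤ -1.
deg f ≤ -1 is impossible — no certificate.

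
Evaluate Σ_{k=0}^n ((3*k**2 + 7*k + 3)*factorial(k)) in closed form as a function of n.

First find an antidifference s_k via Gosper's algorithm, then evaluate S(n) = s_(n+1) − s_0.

S(n) = 3*n**2*factorial(n) + 10*n*factorial(n) + 7*factorial(n) - 4

Step 1: r(k) = (k + 1)*(7*k + 3*(k + 1)**2 + 10)/(3*k**2 + 7*k + 3).
A = k + 1, B = 1, C = k**2 + 7*k/3 + 1.
f must satisfy (k + 1)·f(k+1) − (1)·f(k) = k**2 + 7*k/3 + 1.
deg f ≤ 1 (via 1,0,2).
Coefficient equations give f(k) = (3*k + 4)/3.
Certificate R = B(k−1)f/C = (3*k + 4)/(3*k**2 + 7*k + 3) gives s_k = (3*k + 4)*factorial(k).
Check: Δs_k = (3*k**2 + 7*k + 3)*factorial(k). ✓
s_(n+1) = (3*n + 7)*factorial(n + 1) and s_(0) = 4, so S(n) = 3*n**2*factorial(n) + 10*n*factorial(n) + 7*factorial(n) - 4.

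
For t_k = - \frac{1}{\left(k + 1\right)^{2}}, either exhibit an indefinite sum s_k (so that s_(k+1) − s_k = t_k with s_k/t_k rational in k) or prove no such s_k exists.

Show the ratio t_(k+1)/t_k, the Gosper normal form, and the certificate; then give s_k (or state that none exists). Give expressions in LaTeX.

Ratio r(k) = (k + 1)**2/(k + 2)**2.
A = k**2 + 2*k + 1, B = k**2 + 4*k + 4, C = 1.
Key eq: (k**2 + 2*k + 1)·f(k+1) = (k**2 + 2*k + 1)·f(k) + (1).
Degrees (2,2,0) ⇒ d ≤ 0.
f = c0 ⇒ A·f(k+1) − B(k−1)·f(k) − C = -1. The system {-1 = 0} is inconsistent; no antidifference.

no hypergeometric antidifference exists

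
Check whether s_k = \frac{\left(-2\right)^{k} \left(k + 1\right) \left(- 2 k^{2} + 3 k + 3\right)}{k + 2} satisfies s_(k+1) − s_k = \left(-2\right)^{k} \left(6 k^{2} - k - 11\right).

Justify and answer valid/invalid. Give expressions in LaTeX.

s_(k+1) = (-2)**(k + 1)*(-2*k**3 - 5*k**2 + 2*k + 8)/(k + 3)
s_(k+1) − s_k = (-2)**k*(6*k**4 + 23*k**3 + 7*k**2 - 45*k - 41)/(k**2 + 5*k + 6)
(s_(k+1) − s_k) − t_k = (-2)**k*(-6*k**3 - 13*k**2 + 16*k + 25)/(k**2 + 5*k + 6)

Invalid: residual \frac{\left(-2\right)^{k} \left(- 6 k^{3} - 13 k^{2} + 16 k + 25\right)}{k^{2} + 5 k + 6} ≠ 0.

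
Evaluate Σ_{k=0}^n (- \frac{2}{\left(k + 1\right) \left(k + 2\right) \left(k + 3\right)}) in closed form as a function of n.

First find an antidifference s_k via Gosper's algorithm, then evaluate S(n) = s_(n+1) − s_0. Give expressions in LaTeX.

t_(k+1)/t_k = (k + 1)/(k + 4).
Take A(k)=k + 1, B(k)=k + 4, C(k)=1.
Set up (k + 1)·f(k+1) − (k + 3)·f(k) − (1) = 0.
Bound: deg f ≤ 2.
Solving with deg f ≤ 2: f(k) = k*(k + 3)/4.
So s_k = (B(k−1)f/C)·t_k = (k*(k + 3)**2/4)·t_k = k*(-k - 3)/(2*(k + 1)*(k + 2)).
Check: Δs_k = -2/(k**3 + 6*k**2 + 11*k + 6). ✓
Telescope: S(n) = s_(n+1) − s_(0) = (-n**2 - 5*n - 4)/(2*(n**2 + 5*n + 6)) − (0) = (-n**2 - 5*n - 4)/(2*(n**2 + 5*n + 6)).

S(n) = \frac{- n^{2} - 5 n - 4}{2 \left(n^{2} + 5 n + 6\right)}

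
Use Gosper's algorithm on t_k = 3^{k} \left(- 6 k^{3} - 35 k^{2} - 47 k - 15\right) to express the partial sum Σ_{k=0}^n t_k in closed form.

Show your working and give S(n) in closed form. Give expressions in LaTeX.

S(n) = 3^{n + 1} \left(- 3 n^{3} - 13 n^{2} - 15 n - 5\right)

The ratio is 3*(6*k**3 + 53*k**2 + 135*k + 103)/(6*k**3 + 35*k**2 + 47*k + 15).
Normal form (A,B,C) = (3, 1, k**3 + 35*k**2/6 + 47*k/6 + 5/2).
Solve (3)·f(k+1) − (1)·f(k) = k**3 + 35*k**2/6 + 47*k/6 + 5/2.
Bound: deg f ≤ 3.
A polynomial solution: f(k) = k*(3*k**2 + 4*k - 2)/6.
Certificate R = B(k−1)f/C = k*(3*k**2 + 4*k - 2)/(6*k**3 + 35*k**2 + 47*k + 15) gives s_k = 3**k*k*(-3*k**2 - 4*k + 2).
s_(k+1) − s_k = 3**k*(-6*k**3 - 35*k**2 - 47*k - 15) = t_k.
Telescope: S(n) = s_(n+1) − s_(0) = 3**(n + 1)*(-3*n**3 - 13*n**2 - 15*n - 5) − (0) = 3**(n + 1)*(-3*n**3 - 13*n**2 - 15*n - 5).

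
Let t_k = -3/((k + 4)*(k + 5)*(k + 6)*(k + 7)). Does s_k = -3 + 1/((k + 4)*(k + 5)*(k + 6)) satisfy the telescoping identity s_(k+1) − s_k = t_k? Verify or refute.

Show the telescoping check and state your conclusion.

valid (s_(k+1) − s_k reduces to t_k)

s_(k+1) = -3 + 1/((k + 5)*(k + 6)*(k + 7))
s_(k+1) − s_k = -3/((k + 4)*(k + 5)*(k + 6)*(k + 7))
(s_(k+1) − s_k) − t_k = 0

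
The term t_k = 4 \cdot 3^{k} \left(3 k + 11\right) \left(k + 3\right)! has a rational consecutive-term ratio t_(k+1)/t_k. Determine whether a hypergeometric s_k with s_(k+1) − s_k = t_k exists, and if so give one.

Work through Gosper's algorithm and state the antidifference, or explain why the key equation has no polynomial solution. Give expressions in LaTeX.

Compute t_(k+1)/t_k: get 3*(k + 4)*(3*k + 14)/(3*k + 11).
Factor: A=3*k + 12; B=1; C=k + 11/3.
Need (3*k + 12)·f(k+1) − (1)·f(k) = k + 11/3.
From deg A=1, deg B=0, deg C=1: d=0.
Solving with deg f ≤ 0: f(k) = 1/3.
Get s_k = R·t_k = 4*3**k*factorial(k + 3) with R(k) = B(k−1)f(k)/C(k) = 1/(3*k + 11).
s_(k+1) − s_k = 4*3**k*(3*k + 11)*factorial(k + 3) = t_k.

s_k = 4 \cdot 3^{k} \left(k + 3\right)!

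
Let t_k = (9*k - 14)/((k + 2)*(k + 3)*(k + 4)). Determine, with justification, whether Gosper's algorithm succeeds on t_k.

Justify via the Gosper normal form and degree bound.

Yes. s_k = k*(k - 22)/(3*(k + 2)*(k + 3)).

Step 1: r(k) = (k + 2)*(9*k - 5)/((k + 5)*(9*k - 14)).
A = k + 2, B = k + 5, C = k - 14/9.
Key eq: (k + 2)·f(k+1) = (k + 4)·f(k) + (k - 14/9).
Bound: deg f ≤ 2.
Coefficient equations give f(k) = k*(k - 22)/27.
Certificate R = B(k−1)f/C = k*(k - 22)*(k + 4)/(3*(9*k - 14)) gives s_k = k*(k - 22)/(3*(k + 2)*(k + 3)).
Check: Δs_k = (9*k - 14)/(k**3 + 9*k**2 + 26*k + 24). ✓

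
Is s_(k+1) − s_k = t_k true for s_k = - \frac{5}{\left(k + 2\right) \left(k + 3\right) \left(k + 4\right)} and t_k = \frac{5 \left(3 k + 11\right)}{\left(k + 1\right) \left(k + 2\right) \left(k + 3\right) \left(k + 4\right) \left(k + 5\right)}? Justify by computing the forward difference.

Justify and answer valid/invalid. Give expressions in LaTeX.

Invalid: residual - \frac{40}{k^{5} + 15 k^{4} + 85 k^{3} + 225 k^{2} + 274 k + 120} ≠ 0.

s_(k+1) = -5/((k + 3)*(k + 4)*(k + 5))
s_(k+1) − s_k = 15/((k + 2)*(k + 3)*(k + 4)*(k + 5))
(s_(k+1) − s_k) − t_k = -40/((k + 1)*(k + 2)*(k + 3)*(k + 4)*(k + 5))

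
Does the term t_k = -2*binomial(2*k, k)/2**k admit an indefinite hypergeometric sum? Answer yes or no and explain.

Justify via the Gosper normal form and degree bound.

r(k) = (2*k + 1)/(k + 1) after simplifying.
Take A(k)=2*k + 1, B(k)=k + 1, C(k)=1.
Need (2*k + 1)·f(k+1) − (k)·f(k) = 1.
d = -1 from the (1,1,0) case.
deg f ≤ -1 is impossible — no certificate.

No — negative degree bound, so no certificate f.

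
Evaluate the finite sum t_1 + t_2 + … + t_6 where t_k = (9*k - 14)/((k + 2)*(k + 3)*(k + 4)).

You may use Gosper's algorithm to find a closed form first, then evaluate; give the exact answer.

Σ = 7/36

t_(k+1)/t_k = (k + 2)*(9*k - 5)/((k + 5)*(9*k - 14)).
Normal form (A,B,C) = (k + 2, k + 5, k - 14/9).
Solve (k + 2)·f(k+1) − (k + 4)·f(k) = k - 14/9.
Degrees (1,1,1) ⇒ d ≤ 2.
Match coefficients ⇒ f(k) = k*(k - 22)/27.
Certificate R = B(k−1)f/C = k*(k - 22)*(k + 4)/(3*(9*k - 14)) gives s_k = k*(k - 22)/(3*(k + 2)*(k + 3)).
Check: Δs_k = (9*k - 14)/(k**3 + 9*k**2 + 26*k + 24). ✓
Σ_(k=1)^(6) t_k = s_(7) − s_(1) = -7/18 − (-7/12) = 7/36.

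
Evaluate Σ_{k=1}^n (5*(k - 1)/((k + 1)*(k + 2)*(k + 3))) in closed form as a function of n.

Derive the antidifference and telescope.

r(k) = k*(k + 1)/((k - 1)*(k + 4)) after simplifying.
So A=k + 1 and B=k + 4, with C=k - 1.
Key eq: (k + 1)·f(k+1) = (k + 3)·f(k) + (k - 1).
deg f ≤ 2 (via 1,1,1).
Solving with deg f ≤ 2: f(k) = -k.
Certificate R = B(k−1)f/C = -k*(k + 3)/(k - 1) gives s_k = -5*k/((k + 1)*(k + 2)).
Check: Δs_k = 5*(k - 1)/(k**3 + 6*k**2 + 11*k + 6). ✓
Σ_(k=1)^n t_k = s_(n+1) − s_(1) = (5*(-n - 1)/(n**2 + 5*n + 6)) − (-5/6), i.e. 5*n*(n - 1)/(6*(n**2 + 5*n + 6)).

S(n) = 5*n*(n - 1)/(6*(n**2 + 5*n + 6))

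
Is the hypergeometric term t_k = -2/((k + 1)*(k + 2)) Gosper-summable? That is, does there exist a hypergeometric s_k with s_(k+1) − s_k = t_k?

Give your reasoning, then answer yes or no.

Yes. s_k = -2*k/(k + 1).

Ratio r(k) = (k + 1)/(k + 3).
A = k + 1, B = k + 3, C = 1.
Solve (k + 1)·f(k+1) − (k + 2)·f(k) = 1.
d = 1 from the (1,1,0) case.
Solve for f: f(k) = k (degree 1 ≤ 1).
R(k) = B(k−1)·f(k)/C(k) = k*(k + 2); s_k = R·t_k = -2*k/(k + 1).
Check: Δs_k = -2/(k**2 + 3*k + 2). ✓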